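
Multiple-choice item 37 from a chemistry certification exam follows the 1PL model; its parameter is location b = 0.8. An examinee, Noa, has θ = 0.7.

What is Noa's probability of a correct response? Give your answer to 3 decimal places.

0.475

P(θ) = 1 / (1 + exp(−(θ − b)))
Exponent: (0.7 − 0.8) = -0.1000
1/(1 + e^{0.1000}) = 0.4750
P = 0.4750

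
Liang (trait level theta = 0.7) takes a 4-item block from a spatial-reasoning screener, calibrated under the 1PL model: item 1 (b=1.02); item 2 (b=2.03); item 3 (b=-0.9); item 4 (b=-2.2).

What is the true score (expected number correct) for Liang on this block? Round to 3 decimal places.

P(theta) = 1 / (1 + exp(−(theta − b)))
P_1 = 1/(1+e^{0.3200}) = 0.4207
P_2 = 1/(1+e^{1.3300}) = 0.2092
P_3 = 1/(1+e^{-1.6000}) = 0.8320
P_4 = 1/(1+e^{-2.9000}) = 0.9478
E[score] = 0.4207 + 0.2092 + 0.8320 + 0.9478 = 2.4097

2.410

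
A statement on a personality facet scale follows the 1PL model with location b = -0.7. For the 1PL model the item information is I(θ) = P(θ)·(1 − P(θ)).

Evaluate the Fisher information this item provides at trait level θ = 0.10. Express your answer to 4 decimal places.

0.2139

P = 1/(1+e^{-0.8000}) = 0.6900
P(1−P) = 0.6900 × 0.3100 = 0.2139
I = P(1−P) = 0.21391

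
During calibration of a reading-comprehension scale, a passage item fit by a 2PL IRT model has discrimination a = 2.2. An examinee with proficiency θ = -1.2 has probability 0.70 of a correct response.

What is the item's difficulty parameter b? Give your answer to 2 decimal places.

-1.59

P(θ) = 1 / (1 + exp(−a(θ − b)))
logit(0.70) = ln(0.70/0.30) = 0.8473
b = θ − logit/(a) = -1.2 − 0.8473/2.2000 = -1.5851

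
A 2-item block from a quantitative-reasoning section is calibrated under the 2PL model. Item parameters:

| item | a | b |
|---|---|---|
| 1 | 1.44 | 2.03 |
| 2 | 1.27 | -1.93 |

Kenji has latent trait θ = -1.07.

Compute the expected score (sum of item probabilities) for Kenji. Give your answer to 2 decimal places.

P(θ) = 1 / (1 + exp(−a(θ − b)))
P_1 = 1/(1+e^{4.4640}) = 0.0114
P_2 = 1/(1+e^{-1.0922}) = 0.7488
E[score] = 0.0114 + 0.7488 = 0.7602

0.76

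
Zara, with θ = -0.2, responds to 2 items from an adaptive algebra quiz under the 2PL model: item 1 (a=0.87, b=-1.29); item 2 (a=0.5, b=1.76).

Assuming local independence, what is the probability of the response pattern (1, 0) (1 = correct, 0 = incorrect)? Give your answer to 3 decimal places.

0.524

P(θ) = 1 / (1 + exp(−a(θ − b)))
P_1 = 1/(1+e^{-0.9483}) = 0.7208
P_2 = 1/(1+e^{0.9800}) = 0.2729
L = P_1 × (1−P_2) = 0.7208 × 0.7271 = 0.52408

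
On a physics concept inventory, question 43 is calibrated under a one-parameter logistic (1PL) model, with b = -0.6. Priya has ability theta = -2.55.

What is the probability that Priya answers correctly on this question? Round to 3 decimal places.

0.125

P(theta) = 1 / (1 + exp(−(theta − b)))
Exponent: (-2.55 − (-0.6)) = -1.9500
1/(1 + e^{1.9500}) = 0.1246
P = 0.1246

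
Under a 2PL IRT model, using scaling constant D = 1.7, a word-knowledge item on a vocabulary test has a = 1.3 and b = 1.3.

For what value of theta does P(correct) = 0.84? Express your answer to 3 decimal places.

P(theta) = 1 / (1 + exp(−D·a(theta − b)))
logit = ln(0.8400/0.1600) = 1.6582
theta = b + logit/(1.7·a) = 1.3 + 1.6582/2.2100 = 2.0503

2.050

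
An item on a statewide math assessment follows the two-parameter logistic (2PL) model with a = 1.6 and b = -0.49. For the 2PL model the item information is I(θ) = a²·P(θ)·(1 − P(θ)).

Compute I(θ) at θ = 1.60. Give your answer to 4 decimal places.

0.0843

P = 1/(1+e^{-3.3440}) = 0.9659
P(1−P) = 0.9659 × 0.0341 = 0.0329
I = a² × P(1−P) = 1.6² × 0.0329 = 0.08430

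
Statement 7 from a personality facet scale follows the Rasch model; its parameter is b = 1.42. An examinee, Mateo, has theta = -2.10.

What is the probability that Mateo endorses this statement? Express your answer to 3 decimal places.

P(theta) = 1 / (1 + exp(−(theta − b)))
Exponent: (-2.10 − 1.42) = -3.5200
1/(1 + e^{3.5200}) = 0.0287
P = 0.0287

0.029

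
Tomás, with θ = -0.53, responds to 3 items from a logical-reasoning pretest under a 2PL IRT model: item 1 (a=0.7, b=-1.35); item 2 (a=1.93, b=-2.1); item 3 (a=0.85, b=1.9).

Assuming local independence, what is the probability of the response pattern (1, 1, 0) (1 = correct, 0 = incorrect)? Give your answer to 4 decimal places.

0.5416

P(θ) = 1 / (1 + exp(−a(θ − b)))
P_1 = 1/(1+e^{-0.5740}) = 0.6397
P_2 = 1/(1+e^{-3.0301}) = 0.9539
P_3 = 1/(1+e^{2.0655}) = 0.1125
L = P_1 × P_2 × (1−P_3) = 0.6397 × 0.9539 × 0.8875 = 0.54156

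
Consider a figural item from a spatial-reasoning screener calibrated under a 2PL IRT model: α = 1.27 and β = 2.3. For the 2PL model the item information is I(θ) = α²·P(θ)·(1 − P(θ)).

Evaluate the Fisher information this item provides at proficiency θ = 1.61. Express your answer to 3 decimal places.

0.335

P = 1/(1+e^{0.8763}) = 0.2939
P(1−P) = 0.2939 × 0.7061 = 0.2075
I = α² × P(1−P) = 1.27² × 0.2075 = 0.33474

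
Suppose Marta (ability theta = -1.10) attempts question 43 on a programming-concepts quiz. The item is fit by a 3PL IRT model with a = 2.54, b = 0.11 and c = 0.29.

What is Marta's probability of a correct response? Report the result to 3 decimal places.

P(theta) = c + (1 − c) · 1 / (1 + exp(−a(theta − b)))
Exponent: 2.54 × (-1.10 − 0.11) = -3.0734
1/(1 + e^{3.0734}) = 0.0442
P = 0.29 + 0.71 × 0.0442 = 0.3214

0.321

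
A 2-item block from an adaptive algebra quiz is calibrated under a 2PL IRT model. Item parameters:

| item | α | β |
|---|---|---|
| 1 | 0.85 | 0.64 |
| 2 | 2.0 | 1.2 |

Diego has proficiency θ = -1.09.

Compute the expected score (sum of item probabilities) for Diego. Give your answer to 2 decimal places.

0.20

P(θ) = 1 / (1 + exp(−α(θ − β)))
P_1 = 1/(1+e^{1.4705}) = 0.1869
P_2 = 1/(1+e^{4.5800}) = 0.0102
E[score] = 0.1869 + 0.0102 = 0.1970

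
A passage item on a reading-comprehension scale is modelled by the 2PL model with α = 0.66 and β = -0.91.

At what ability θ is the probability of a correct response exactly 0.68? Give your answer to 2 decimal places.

P(θ) = 1 / (1 + exp(−α(θ − β)))
logit = ln(0.6800/0.3200) = 0.7538
θ = β + logit/(α) = -0.91 + 0.7538/0.6600 = 0.2321

0.23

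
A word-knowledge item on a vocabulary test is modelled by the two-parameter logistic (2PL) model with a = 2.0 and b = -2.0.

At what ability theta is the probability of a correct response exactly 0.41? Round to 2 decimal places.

-2.18

P(theta) = 1 / (1 + exp(−a(theta − b)))
logit = ln(0.4100/0.5900) = -0.3640
theta = b + logit/(a) = -2.0 + (-0.3640)/2.0000 = -2.1820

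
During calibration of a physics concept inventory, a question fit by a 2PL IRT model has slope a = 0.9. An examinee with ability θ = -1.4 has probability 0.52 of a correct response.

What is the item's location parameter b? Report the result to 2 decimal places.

-1.49

P(θ) = 1 / (1 + exp(−a(θ − b)))
logit(0.52) = ln(0.52/0.48) = 0.0800
b = θ − logit/(a) = -1.4 − 0.0800/0.9000 = -1.4889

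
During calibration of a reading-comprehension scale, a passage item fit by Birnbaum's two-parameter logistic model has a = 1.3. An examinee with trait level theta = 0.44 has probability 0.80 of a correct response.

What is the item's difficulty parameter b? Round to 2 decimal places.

P(theta) = 1 / (1 + exp(−a(theta − b)))
logit(0.80) = ln(0.80/0.20) = 1.3863
b = theta − logit/(a) = 0.44 − 1.3863/1.3000 = -0.6264

-0.63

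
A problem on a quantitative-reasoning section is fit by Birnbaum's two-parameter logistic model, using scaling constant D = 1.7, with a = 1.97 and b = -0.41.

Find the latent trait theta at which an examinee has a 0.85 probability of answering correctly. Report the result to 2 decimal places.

P(theta) = 1 / (1 + exp(−D·a(theta − b)))
logit = ln(0.8500/0.1500) = 1.7346
theta = b + logit/(1.7·a) = -0.41 + 1.7346/3.3490 = 0.1079

0.11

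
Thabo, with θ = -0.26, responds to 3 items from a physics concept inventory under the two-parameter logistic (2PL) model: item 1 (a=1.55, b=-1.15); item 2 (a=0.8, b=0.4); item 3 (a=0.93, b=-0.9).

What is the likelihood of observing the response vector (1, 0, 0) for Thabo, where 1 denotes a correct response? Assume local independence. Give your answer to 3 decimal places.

0.179

P(θ) = 1 / (1 + exp(−a(θ − b)))
P_1 = 1/(1+e^{-1.3795}) = 0.7989
P_2 = 1/(1+e^{0.5280}) = 0.3710
P_3 = 1/(1+e^{-0.5952}) = 0.6446
L = P_1 × (1−P_2) × (1−P_3) = 0.7989 × 0.6290 × 0.3554 = 0.17862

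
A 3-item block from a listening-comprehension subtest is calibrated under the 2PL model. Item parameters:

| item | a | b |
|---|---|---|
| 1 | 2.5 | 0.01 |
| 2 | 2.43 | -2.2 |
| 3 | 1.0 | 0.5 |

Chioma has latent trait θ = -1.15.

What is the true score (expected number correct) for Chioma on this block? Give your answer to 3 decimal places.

1.141

P(θ) = 1 / (1 + exp(−a(θ − b)))
P_1 = 1/(1+e^{2.9000}) = 0.0522
P_2 = 1/(1+e^{-2.5515}) = 0.9277
P_3 = 1/(1+e^{1.6500}) = 0.1611
E[score] = 0.0522 + 0.9277 + 0.1611 = 1.1409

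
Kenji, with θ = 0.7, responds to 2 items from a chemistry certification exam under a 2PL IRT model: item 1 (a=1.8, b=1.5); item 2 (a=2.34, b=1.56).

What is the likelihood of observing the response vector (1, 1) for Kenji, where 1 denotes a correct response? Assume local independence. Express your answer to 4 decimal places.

0.0226

P(θ) = 1 / (1 + exp(−a(θ − b)))
P_1 = 1/(1+e^{1.4400}) = 0.1915
P_2 = 1/(1+e^{2.0124}) = 0.1179
L = P_1 × P_2 = 0.1915 × 0.1179 = 0.02258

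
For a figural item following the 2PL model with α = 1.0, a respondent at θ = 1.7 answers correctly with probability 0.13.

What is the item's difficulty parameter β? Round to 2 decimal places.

3.60

P(θ) = 1 / (1 + exp(−α(θ − β)))
logit(0.13) = ln(0.13/0.87) = -1.9010
β = θ − logit/(α) = 1.7 − (-1.9010)/1.0000 = 3.6010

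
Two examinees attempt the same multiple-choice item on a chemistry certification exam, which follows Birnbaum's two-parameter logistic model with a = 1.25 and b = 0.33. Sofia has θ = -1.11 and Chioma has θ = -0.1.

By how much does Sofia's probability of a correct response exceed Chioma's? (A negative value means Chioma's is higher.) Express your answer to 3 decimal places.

-0.227

P(θ) = 1 / (1 + exp(−a(θ − b)))
P(Sofia) = 0.1419  [exponent -1.8000]
P(Chioma) = 0.3688  [exponent -0.5375]
Difference = 0.1419 − 0.3688 = -0.2269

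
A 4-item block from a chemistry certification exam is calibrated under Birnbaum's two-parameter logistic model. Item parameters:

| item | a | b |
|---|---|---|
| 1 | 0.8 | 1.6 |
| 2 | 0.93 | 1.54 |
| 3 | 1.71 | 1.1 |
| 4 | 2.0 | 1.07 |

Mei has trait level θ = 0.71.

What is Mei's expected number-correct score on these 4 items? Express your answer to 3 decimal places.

P(θ) = 1 / (1 + exp(−a(θ − b)))
P_1 = 1/(1+e^{0.7120}) = 0.3292
P_2 = 1/(1+e^{0.7719}) = 0.3161
P_3 = 1/(1+e^{0.6669}) = 0.3392
P_4 = 1/(1+e^{0.7200}) = 0.3274
E[score] = 0.3292 + 0.3161 + 0.3392 + 0.3274 = 1.3118

1.312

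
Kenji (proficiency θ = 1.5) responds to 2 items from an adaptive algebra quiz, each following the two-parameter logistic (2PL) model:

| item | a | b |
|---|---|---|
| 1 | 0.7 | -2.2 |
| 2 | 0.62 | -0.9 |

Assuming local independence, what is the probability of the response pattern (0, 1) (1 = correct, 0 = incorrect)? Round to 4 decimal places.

P(θ) = 1 / (1 + exp(−a(θ − b)))
P_1 = 1/(1+e^{-2.5900}) = 0.9302
P_2 = 1/(1+e^{-1.4880}) = 0.8158
L = (1−P_1) × P_2 = 0.0698 × 0.8158 = 0.05693

0.0569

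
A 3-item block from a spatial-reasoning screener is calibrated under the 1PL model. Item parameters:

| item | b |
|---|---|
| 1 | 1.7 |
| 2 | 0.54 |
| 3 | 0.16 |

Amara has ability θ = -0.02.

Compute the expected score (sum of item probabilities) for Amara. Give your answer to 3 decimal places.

0.971

P(θ) = 1 / (1 + exp(−(θ − b)))
P_1 = 1/(1+e^{1.7200}) = 0.1519
P_2 = 1/(1+e^{0.5600}) = 0.3635
P_3 = 1/(1+e^{0.1800}) = 0.4551
E[score] = 0.1519 + 0.3635 + 0.4551 = 0.9705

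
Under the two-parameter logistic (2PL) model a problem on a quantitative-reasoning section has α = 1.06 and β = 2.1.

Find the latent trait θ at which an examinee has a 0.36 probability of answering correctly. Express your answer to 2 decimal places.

P(θ) = 1 / (1 + exp(−α(θ − β)))
logit = ln(0.3600/0.6400) = -0.5754
θ = β + logit/(α) = 2.1 + (-0.5754)/1.0600 = 1.5572

1.56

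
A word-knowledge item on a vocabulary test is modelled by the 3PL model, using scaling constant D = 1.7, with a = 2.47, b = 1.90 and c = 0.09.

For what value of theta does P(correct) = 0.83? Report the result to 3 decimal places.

2.250

P(theta) = c + (1 − c) · 1 / (1 + exp(−D·a(theta − b)))
Remove guessing floor: (0.83 − 0.09)/(1 − 0.09) = 0.8132
logit = ln(0.8132/0.1868) = 1.4709
theta = b + logit/(1.7·a) = 1.90 + 1.4709/4.1990 = 2.2503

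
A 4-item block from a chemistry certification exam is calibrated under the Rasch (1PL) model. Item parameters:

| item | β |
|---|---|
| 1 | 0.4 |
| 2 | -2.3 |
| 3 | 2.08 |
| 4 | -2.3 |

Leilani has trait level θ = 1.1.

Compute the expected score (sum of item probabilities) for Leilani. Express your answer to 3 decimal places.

P(θ) = 1 / (1 + exp(−(θ − β)))
P_1 = 1/(1+e^{-0.7000}) = 0.6682
P_2 = 1/(1+e^{-3.4000}) = 0.9677
P_3 = 1/(1+e^{0.9800}) = 0.2729
P_4 = 1/(1+e^{-3.4000}) = 0.9677
E[score] = 0.6682 + 0.9677 + 0.2729 + 0.9677 = 2.8765

2.876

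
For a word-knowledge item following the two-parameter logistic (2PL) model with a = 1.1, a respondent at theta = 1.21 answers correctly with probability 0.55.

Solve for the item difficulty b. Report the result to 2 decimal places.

1.03

P(theta) = 1 / (1 + exp(−a(theta − b)))
logit(0.55) = ln(0.55/0.45) = 0.2007
b = theta − logit/(a) = 1.21 − 0.2007/1.1000 = 1.0276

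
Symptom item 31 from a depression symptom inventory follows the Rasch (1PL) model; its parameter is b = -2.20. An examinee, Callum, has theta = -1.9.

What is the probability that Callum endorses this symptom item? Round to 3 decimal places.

0.574

P(theta) = 1 / (1 + exp(−(theta − b)))
Exponent: (-1.9 − (-2.20)) = 0.3000
1/(1 + e^{-0.3000}) = 0.5744
P = 0.5744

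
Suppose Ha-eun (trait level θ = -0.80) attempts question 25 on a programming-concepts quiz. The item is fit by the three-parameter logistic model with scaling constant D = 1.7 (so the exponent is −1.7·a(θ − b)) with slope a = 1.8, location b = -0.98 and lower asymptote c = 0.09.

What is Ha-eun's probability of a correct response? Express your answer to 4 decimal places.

P(θ) = c + (1 − c) · 1 / (1 + exp(−D·a(θ − b)))
Exponent: 1.7 × 1.8 × (-0.80 − (-0.98)) = 0.5508
1/(1 + e^{-0.5508}) = 0.6343
P = 0.09 + 0.91 × 0.6343 = 0.6672

0.6672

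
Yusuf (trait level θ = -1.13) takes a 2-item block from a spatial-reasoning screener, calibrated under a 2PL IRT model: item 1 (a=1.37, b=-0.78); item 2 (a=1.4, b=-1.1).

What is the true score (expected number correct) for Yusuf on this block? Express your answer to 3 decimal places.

0.872

P(θ) = 1 / (1 + exp(−a(θ − b)))
P_1 = 1/(1+e^{0.4795}) = 0.3824
P_2 = 1/(1+e^{0.0420}) = 0.4895
E[score] = 0.3824 + 0.4895 = 0.8719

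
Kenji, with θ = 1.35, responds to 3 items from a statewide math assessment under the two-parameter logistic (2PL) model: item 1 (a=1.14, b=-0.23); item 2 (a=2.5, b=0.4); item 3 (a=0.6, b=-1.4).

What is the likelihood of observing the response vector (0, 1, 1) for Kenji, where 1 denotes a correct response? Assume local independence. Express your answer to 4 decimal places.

0.1088

P(θ) = 1 / (1 + exp(−a(θ − b)))
P_1 = 1/(1+e^{-1.8012}) = 0.8583
P_2 = 1/(1+e^{-2.3750}) = 0.9149
P_3 = 1/(1+e^{-1.6500}) = 0.8389
L = (1−P_1) × P_2 × P_3 = 0.1417 × 0.9149 × 0.8389 = 0.10876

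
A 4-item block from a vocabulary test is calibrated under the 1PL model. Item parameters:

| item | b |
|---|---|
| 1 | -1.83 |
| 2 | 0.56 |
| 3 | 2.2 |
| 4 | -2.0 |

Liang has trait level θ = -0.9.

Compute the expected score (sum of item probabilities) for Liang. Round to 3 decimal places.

P(θ) = 1 / (1 + exp(−(θ − b)))
P_1 = 1/(1+e^{-0.9300}) = 0.7171
P_2 = 1/(1+e^{1.4600}) = 0.1885
P_3 = 1/(1+e^{3.1000}) = 0.0431
P_4 = 1/(1+e^{-1.1000}) = 0.7503
E[score] = 0.7171 + 0.1885 + 0.0431 + 0.7503 = 1.6989

1.699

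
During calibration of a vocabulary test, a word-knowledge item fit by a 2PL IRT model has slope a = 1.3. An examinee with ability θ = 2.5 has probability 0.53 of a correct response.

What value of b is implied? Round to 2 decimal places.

P(θ) = 1 / (1 + exp(−a(θ − b)))
logit(0.53) = ln(0.53/0.47) = 0.1201
b = θ − logit/(a) = 2.5 − 0.1201/1.3000 = 2.4076

2.41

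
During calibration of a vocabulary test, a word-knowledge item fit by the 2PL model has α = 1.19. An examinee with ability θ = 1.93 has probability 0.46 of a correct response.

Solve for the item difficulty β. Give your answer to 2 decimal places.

P(θ) = 1 / (1 + exp(−α(θ − β)))
logit(0.46) = ln(0.46/0.54) = -0.1603
β = θ − logit/(α) = 1.93 − (-0.1603)/1.1900 = 2.0647

2.06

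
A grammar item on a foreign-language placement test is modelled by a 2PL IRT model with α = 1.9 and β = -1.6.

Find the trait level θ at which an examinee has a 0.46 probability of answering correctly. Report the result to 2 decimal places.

-1.68

P(θ) = 1 / (1 + exp(−α(θ − β)))
logit = ln(0.4600/0.5400) = -0.1603
θ = β + logit/(α) = -1.6 + (-0.1603)/1.9000 = -1.6844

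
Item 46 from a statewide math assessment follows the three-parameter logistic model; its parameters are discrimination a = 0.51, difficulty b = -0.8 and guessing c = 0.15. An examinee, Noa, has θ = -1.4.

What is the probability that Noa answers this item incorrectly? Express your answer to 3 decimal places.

P(θ) = c + (1 − c) · 1 / (1 + exp(−a(θ − b)))
Exponent: 0.51 × (-1.4 − (-0.8)) = -0.3060
1/(1 + e^{0.3060}) = 0.4241
P = 0.15 + 0.85 × 0.4241 = 0.5105
P(incorrect) = 1 − 0.5105 = 0.4895

0.490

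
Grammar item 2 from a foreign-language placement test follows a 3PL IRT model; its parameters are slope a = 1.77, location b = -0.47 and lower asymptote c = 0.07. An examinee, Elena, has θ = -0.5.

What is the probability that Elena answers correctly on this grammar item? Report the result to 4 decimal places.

P(θ) = c + (1 − c) · 1 / (1 + exp(−a(θ − b)))
Exponent: 1.77 × (-0.5 − (-0.47)) = -0.0531
1/(1 + e^{0.0531}) = 0.4867
P = 0.07 + 0.93 × 0.4867 = 0.5227

0.5227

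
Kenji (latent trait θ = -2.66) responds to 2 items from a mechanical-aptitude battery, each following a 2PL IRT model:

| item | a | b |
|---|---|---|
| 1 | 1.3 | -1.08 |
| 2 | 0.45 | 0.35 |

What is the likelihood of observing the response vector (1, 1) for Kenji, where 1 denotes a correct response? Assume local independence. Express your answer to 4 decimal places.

P(θ) = 1 / (1 + exp(−a(θ − b)))
P_1 = 1/(1+e^{2.0540}) = 0.1136
P_2 = 1/(1+e^{1.3545}) = 0.2051
L = P_1 × P_2 = 0.1136 × 0.2051 = 0.02331

0.0233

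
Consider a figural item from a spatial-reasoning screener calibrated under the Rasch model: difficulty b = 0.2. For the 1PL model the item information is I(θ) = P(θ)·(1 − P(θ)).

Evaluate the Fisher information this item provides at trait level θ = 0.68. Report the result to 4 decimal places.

P = 1/(1+e^{-0.4800}) = 0.6177
P(1−P) = 0.6177 × 0.3823 = 0.2361
I = P(1−P) = 0.23614

0.2361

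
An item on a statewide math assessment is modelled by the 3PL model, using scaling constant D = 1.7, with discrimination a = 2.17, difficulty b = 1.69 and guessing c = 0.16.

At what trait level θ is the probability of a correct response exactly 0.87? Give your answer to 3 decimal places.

2.150

P(θ) = c + (1 − c) · 1 / (1 + exp(−D·a(θ − b)))
Remove guessing floor: (0.87 − 0.16)/(1 − 0.16) = 0.8452
logit = ln(0.8452/0.1548) = 1.6977
θ = b + logit/(1.7·a) = 1.69 + 1.6977/3.6890 = 2.1502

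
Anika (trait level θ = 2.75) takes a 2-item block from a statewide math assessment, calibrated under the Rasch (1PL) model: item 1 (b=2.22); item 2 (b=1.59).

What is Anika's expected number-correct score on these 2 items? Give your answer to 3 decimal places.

1.391

P(θ) = 1 / (1 + exp(−(θ − b)))
P_1 = 1/(1+e^{-0.5300}) = 0.6295
P_2 = 1/(1+e^{-1.1600}) = 0.7613
E[score] = 0.6295 + 0.7613 = 1.3908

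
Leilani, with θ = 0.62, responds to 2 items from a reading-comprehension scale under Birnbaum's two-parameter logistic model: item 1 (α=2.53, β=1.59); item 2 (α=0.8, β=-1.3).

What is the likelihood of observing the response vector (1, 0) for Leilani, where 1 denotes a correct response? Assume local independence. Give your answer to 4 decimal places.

P(θ) = 1 / (1 + exp(−α(θ − β)))
P_1 = 1/(1+e^{2.4541}) = 0.0791
P_2 = 1/(1+e^{-1.5360}) = 0.8229
L = P_1 × (1−P_2) = 0.0791 × 0.1771 = 0.01402

0.0140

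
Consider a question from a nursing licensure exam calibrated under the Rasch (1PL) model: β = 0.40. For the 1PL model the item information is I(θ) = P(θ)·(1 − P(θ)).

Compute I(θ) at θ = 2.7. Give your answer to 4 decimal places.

0.0828

P = 1/(1+e^{-2.3000}) = 0.9089
P(1−P) = 0.9089 × 0.0911 = 0.0828
I = P(1−P) = 0.08282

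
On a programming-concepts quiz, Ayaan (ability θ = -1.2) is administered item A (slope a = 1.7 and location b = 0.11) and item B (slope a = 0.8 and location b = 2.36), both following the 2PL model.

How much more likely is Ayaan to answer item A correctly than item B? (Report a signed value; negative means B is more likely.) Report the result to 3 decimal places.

0.043

P(θ) = 1 / (1 + exp(−a(θ − b)))
P_A = 0.0974
P_B = 0.0548
P_A − P_B = 0.0426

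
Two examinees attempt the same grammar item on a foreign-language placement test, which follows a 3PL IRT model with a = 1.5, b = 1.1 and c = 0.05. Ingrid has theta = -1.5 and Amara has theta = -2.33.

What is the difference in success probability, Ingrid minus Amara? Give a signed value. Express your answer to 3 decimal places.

P(theta) = c + (1 − c) · 1 / (1 + exp(−a(theta − b)))
P(Ingrid) = 0.0688  [exponent -3.9000]
P(Amara) = 0.0555  [exponent -5.1450]
Difference = 0.0688 − 0.0555 = 0.0133

0.013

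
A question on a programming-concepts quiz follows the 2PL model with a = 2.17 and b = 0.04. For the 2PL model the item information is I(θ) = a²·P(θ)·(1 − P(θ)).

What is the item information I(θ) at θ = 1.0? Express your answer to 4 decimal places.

P = 1/(1+e^{-2.0832}) = 0.8893
P(1−P) = 0.8893 × 0.1107 = 0.0985
I = a² × P(1−P) = 2.17² × 0.0985 = 0.46372

0.4637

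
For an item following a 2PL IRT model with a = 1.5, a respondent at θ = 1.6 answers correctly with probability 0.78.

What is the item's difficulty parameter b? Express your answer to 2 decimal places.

0.76

P(θ) = 1 / (1 + exp(−a(θ − b)))
logit(0.78) = ln(0.78/0.22) = 1.2657
b = θ − logit/(a) = 1.6 − 1.2657/1.5000 = 0.7562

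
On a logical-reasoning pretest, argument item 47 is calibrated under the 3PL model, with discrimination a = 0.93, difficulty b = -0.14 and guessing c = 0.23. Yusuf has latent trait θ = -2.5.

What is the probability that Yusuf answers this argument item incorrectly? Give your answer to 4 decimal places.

0.6928

P(θ) = c + (1 − c) · 1 / (1 + exp(−a(θ − b)))
Exponent: 0.93 × (-2.5 − (-0.14)) = -2.1948
1/(1 + e^{2.1948}) = 0.1002
P = 0.23 + 0.77 × 0.1002 = 0.3072
P(incorrect) = 1 − 0.3072 = 0.6928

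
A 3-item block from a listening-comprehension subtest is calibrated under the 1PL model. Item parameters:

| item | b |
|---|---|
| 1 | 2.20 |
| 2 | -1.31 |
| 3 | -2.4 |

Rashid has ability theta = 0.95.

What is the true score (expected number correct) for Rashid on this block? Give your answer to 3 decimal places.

2.094

P(theta) = 1 / (1 + exp(−(theta − b)))
P_1 = 1/(1+e^{1.2500}) = 0.2227
P_2 = 1/(1+e^{-2.2600}) = 0.9055
P_3 = 1/(1+e^{-3.3500}) = 0.9661
E[score] = 0.2227 + 0.9055 + 0.9661 = 2.0943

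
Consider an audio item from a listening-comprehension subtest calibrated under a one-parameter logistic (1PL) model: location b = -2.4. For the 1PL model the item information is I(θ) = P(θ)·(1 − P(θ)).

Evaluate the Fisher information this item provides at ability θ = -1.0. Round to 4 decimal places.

0.1587

P = 1/(1+e^{-1.4000}) = 0.8022
P(1−P) = 0.8022 × 0.1978 = 0.1587
I = P(1−P) = 0.15868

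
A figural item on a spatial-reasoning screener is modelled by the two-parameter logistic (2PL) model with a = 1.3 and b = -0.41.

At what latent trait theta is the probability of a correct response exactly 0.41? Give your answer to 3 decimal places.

-0.690

P(theta) = 1 / (1 + exp(−a(theta − b)))
logit = ln(0.4100/0.5900) = -0.3640
theta = b + logit/(a) = -0.41 + (-0.3640)/1.3000 = -0.6900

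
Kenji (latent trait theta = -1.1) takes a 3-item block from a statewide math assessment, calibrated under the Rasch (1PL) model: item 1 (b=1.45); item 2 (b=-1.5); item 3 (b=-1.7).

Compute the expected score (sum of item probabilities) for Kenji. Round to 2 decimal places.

P(theta) = 1 / (1 + exp(−(theta − b)))
P_1 = 1/(1+e^{2.5500}) = 0.0724
P_2 = 1/(1+e^{-0.4000}) = 0.5987
P_3 = 1/(1+e^{-0.6000}) = 0.6457
E[score] = 0.0724 + 0.5987 + 0.6457 = 1.3168

1.32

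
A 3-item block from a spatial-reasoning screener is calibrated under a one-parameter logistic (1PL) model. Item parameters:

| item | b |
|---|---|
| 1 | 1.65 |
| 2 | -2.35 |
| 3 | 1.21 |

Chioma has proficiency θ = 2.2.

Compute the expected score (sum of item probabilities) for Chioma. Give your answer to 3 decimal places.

P(θ) = 1 / (1 + exp(−(θ − b)))
P_1 = 1/(1+e^{-0.5500}) = 0.6341
P_2 = 1/(1+e^{-4.5500}) = 0.9895
P_3 = 1/(1+e^{-0.9900}) = 0.7291
E[score] = 0.6341 + 0.9895 + 0.7291 = 2.3528

2.353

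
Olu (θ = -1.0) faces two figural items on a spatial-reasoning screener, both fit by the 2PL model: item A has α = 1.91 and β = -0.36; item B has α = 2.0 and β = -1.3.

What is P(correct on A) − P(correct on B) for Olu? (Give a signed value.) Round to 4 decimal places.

-0.4181

P(θ) = 1 / (1 + exp(−α(θ − β)))
P_A = 0.2275
P_B = 0.6457
P_A − P_B = -0.4181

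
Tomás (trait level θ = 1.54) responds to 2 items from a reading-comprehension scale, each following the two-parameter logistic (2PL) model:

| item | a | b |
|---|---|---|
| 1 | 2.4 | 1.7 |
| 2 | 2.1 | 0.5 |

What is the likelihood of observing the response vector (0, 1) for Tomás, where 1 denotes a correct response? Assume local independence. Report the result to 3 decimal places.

P(θ) = 1 / (1 + exp(−a(θ − b)))
P_1 = 1/(1+e^{0.3840}) = 0.4052
P_2 = 1/(1+e^{-2.1840}) = 0.8988
L = (1−P_1) × P_2 = 0.5948 × 0.8988 = 0.53464

0.535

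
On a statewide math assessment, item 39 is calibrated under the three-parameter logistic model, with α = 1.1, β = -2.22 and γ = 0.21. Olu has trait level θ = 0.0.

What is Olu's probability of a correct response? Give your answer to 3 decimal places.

P(θ) = γ + (1 − γ) · 1 / (1 + exp(−α(θ − β)))
Exponent: 1.1 × (0.0 − (-2.22)) = 2.4420
1/(1 + e^{-2.4420}) = 0.9200
P = 0.21 + 0.79 × 0.9200 = 0.9368

0.937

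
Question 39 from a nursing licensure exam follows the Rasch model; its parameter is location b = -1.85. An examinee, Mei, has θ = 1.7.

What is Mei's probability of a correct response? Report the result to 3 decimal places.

P(θ) = 1 / (1 + exp(−(θ − b)))
Exponent: (1.7 − (-1.85)) = 3.5500
1/(1 + e^{-3.5500}) = 0.9721
P = 0.9721

0.972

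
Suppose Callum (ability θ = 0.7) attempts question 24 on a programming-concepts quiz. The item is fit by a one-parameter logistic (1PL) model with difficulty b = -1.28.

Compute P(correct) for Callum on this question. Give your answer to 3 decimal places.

0.879

P(θ) = 1 / (1 + exp(−(θ − b)))
Exponent: (0.7 − (-1.28)) = 1.9800
1/(1 + e^{-1.9800}) = 0.8787
P = 0.8787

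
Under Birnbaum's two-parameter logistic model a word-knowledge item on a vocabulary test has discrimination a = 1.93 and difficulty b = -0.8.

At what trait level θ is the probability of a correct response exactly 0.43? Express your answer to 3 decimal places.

-0.946

P(θ) = 1 / (1 + exp(−a(θ − b)))
logit = ln(0.4300/0.5700) = -0.2819
θ = b + logit/(a) = -0.8 + (-0.2819)/1.9300 = -0.9460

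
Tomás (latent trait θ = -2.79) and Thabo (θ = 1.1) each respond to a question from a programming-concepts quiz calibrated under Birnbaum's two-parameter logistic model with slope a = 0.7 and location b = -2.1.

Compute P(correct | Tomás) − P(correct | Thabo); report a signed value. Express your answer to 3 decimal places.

P(θ) = 1 / (1 + exp(−a(θ − b)))
P(Tomás) = 0.3815  [exponent -0.4830]
P(Thabo) = 0.9038  [exponent 2.2400]
Difference = 0.3815 − 0.9038 = -0.5222

-0.522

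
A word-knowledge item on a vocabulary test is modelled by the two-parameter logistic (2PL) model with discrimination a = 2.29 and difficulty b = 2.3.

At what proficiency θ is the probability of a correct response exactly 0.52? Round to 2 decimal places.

2.33

P(θ) = 1 / (1 + exp(−a(θ − b)))
logit = ln(0.5200/0.4800) = 0.0800
θ = b + logit/(a) = 2.3 + 0.0800/2.2900 = 2.3350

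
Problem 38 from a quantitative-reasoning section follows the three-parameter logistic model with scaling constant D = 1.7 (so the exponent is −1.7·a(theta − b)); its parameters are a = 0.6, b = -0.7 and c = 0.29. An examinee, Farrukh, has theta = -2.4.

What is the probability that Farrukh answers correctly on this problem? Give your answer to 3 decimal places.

0.397

P(theta) = c + (1 − c) · 1 / (1 + exp(−D·a(theta − b)))
Exponent: 1.7 × 0.6 × (-2.4 − (-0.7)) = -1.7340
1/(1 + e^{1.7340}) = 0.1501
P = 0.29 + 0.71 × 0.1501 = 0.3966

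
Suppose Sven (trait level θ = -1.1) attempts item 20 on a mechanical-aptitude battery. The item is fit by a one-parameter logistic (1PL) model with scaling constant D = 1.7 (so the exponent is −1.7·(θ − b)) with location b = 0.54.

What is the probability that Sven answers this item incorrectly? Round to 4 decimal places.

P(θ) = 1 / (1 + exp(−D·(θ − b)))
Exponent: 1.7 × (-1.1 − 0.54) = -2.7880
1/(1 + e^{2.7880}) = 0.0580
P = 0.0580
P(incorrect) = 1 − 0.0580 = 0.9420

0.9420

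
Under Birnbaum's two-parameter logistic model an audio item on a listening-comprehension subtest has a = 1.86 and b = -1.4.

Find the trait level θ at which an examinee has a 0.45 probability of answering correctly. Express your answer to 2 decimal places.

-1.51

P(θ) = 1 / (1 + exp(−a(θ − b)))
logit = ln(0.4500/0.5500) = -0.2007
θ = b + logit/(a) = -1.4 + (-0.2007)/1.8600 = -1.5079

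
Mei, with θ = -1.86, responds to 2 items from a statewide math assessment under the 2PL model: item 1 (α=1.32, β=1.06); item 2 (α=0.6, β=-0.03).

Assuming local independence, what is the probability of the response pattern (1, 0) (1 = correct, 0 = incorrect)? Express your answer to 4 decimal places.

P(θ) = 1 / (1 + exp(−α(θ − β)))
P_1 = 1/(1+e^{3.8544}) = 0.0207
P_2 = 1/(1+e^{1.0980}) = 0.2501
L = P_1 × (1−P_2) = 0.0207 × 0.7499 = 0.01556

0.0156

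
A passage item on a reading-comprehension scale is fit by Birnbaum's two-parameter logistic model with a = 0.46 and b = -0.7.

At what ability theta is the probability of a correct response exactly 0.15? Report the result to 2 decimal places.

P(theta) = 1 / (1 + exp(−a(theta − b)))
logit = ln(0.1500/0.8500) = -1.7346
theta = b + logit/(a) = -0.7 + (-1.7346)/0.4600 = -4.4709

-4.47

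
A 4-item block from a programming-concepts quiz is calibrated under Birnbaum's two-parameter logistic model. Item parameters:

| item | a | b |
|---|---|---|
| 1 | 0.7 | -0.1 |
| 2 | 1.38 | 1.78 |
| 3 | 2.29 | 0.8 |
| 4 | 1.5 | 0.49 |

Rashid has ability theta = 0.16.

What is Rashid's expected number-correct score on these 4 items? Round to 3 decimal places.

P(theta) = 1 / (1 + exp(−a(theta − b)))
P_1 = 1/(1+e^{-0.1820}) = 0.5454
P_2 = 1/(1+e^{2.2356}) = 0.0966
P_3 = 1/(1+e^{1.4656}) = 0.1876
P_4 = 1/(1+e^{0.4950}) = 0.3787
E[score] = 0.5454 + 0.0966 + 0.1876 + 0.3787 = 1.2083

1.208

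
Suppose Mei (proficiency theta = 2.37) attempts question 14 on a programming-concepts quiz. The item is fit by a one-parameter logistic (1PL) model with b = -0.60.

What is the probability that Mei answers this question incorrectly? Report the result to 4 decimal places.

P(theta) = 1 / (1 + exp(−(theta − b)))
Exponent: (2.37 − (-0.60)) = 2.9700
1/(1 + e^{-2.9700}) = 0.9512
P = 0.9512
P(incorrect) = 1 − 0.9512 = 0.0488

0.0488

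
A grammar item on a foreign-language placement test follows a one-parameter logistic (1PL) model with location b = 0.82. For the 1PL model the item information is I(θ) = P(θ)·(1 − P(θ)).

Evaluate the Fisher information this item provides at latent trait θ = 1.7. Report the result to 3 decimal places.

P = 1/(1+e^{-0.8800}) = 0.7068
P(1−P) = 0.7068 × 0.2932 = 0.2072
I = P(1−P) = 0.20722

0.207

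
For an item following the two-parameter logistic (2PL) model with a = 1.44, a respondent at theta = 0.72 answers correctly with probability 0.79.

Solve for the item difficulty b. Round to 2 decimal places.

P(theta) = 1 / (1 + exp(−a(theta − b)))
logit(0.79) = ln(0.79/0.21) = 1.3249
b = theta − logit/(a) = 0.72 − 1.3249/1.4400 = -0.2001

-0.20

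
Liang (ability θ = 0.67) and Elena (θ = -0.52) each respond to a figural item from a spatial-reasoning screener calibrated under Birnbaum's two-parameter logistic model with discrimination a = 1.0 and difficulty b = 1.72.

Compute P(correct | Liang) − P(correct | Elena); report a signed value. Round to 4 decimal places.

0.1630

P(θ) = 1 / (1 + exp(−a(θ − b)))
P(Liang) = 0.2592  [exponent -1.0500]
P(Elena) = 0.0962  [exponent -2.2400]
Difference = 0.2592 − 0.0962 = 0.1630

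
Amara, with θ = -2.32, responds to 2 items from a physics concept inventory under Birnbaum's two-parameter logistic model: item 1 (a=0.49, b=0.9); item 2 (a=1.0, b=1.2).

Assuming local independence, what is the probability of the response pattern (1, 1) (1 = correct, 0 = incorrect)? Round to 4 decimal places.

P(θ) = 1 / (1 + exp(−a(θ − b)))
P_1 = 1/(1+e^{1.5778}) = 0.1711
P_2 = 1/(1+e^{3.5200}) = 0.0287
L = P_1 × P_2 = 0.1711 × 0.0287 = 0.00492

0.0049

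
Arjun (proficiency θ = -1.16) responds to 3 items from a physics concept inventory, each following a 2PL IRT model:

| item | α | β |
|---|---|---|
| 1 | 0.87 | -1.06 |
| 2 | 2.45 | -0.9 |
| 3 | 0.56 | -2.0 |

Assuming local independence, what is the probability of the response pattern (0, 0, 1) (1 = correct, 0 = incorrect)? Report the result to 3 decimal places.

P(θ) = 1 / (1 + exp(−α(θ − β)))
P_1 = 1/(1+e^{0.0870}) = 0.4783
P_2 = 1/(1+e^{0.6370}) = 0.3459
P_3 = 1/(1+e^{-0.4704}) = 0.6155
L = (1−P_1) × (1−P_2) × P_3 = 0.5217 × 0.6541 × 0.6155 = 0.21003

0.210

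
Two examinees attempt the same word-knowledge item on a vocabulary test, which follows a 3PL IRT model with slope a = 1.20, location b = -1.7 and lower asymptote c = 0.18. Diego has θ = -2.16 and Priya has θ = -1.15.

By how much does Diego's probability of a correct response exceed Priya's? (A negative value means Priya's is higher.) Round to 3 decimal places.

-0.241

P(θ) = c + (1 − c) · 1 / (1 + exp(−a(θ − b)))
P(Diego) = 0.4796  [exponent -0.5520]
P(Priya) = 0.7206  [exponent 0.6600]
Difference = 0.4796 − 0.7206 = -0.2410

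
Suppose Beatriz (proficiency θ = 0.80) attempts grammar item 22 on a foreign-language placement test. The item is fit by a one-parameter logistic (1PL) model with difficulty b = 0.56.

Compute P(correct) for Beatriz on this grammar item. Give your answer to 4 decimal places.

0.5597

P(θ) = 1 / (1 + exp(−(θ − b)))
Exponent: (0.80 − 0.56) = 0.2400
1/(1 + e^{-0.2400}) = 0.5597
P = 0.5597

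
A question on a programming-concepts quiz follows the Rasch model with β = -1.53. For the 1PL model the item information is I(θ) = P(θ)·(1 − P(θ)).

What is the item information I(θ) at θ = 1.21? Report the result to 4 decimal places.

P = 1/(1+e^{-2.7400}) = 0.9393
P(1−P) = 0.9393 × 0.0607 = 0.0570
I = P(1−P) = 0.05698

0.0570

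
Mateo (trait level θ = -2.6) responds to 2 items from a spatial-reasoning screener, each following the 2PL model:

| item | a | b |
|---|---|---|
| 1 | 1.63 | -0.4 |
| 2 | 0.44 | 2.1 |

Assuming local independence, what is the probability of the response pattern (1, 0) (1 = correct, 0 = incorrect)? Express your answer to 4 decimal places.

0.0239

P(θ) = 1 / (1 + exp(−a(θ − b)))
P_1 = 1/(1+e^{3.5860}) = 0.0270
P_2 = 1/(1+e^{2.0680}) = 0.1122
L = P_1 × (1−P_2) = 0.0270 × 0.8878 = 0.02394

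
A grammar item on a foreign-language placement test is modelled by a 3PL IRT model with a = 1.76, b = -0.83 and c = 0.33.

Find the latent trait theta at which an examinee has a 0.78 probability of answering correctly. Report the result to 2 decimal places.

-0.42

P(theta) = c + (1 − c) · 1 / (1 + exp(−a(theta − b)))
Remove guessing floor: (0.78 − 0.33)/(1 − 0.33) = 0.6716
logit = ln(0.6716/0.3284) = 0.7156
theta = b + logit/(a) = -0.83 + 0.7156/1.7600 = -0.4234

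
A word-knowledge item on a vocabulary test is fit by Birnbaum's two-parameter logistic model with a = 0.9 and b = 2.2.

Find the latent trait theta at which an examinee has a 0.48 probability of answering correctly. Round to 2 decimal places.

P(theta) = 1 / (1 + exp(−a(theta − b)))
logit = ln(0.4800/0.5200) = -0.0800
theta = b + logit/(a) = 2.2 + (-0.0800)/0.9000 = 2.1111

2.11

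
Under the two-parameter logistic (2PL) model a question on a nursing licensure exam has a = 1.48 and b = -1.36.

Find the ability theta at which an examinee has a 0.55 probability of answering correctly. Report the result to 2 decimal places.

P(theta) = 1 / (1 + exp(−a(theta − b)))
logit = ln(0.5500/0.4500) = 0.2007
theta = b + logit/(a) = -1.36 + 0.2007/1.4800 = -1.2244

-1.22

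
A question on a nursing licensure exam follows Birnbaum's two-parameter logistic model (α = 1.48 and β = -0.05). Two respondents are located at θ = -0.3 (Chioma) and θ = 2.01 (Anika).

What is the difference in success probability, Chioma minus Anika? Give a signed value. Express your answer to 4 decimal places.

P(θ) = 1 / (1 + exp(−α(θ − β)))
P(Chioma) = 0.4085  [exponent -0.3700]
P(Anika) = 0.9547  [exponent 3.0488]
Difference = 0.4085 − 0.9547 = -0.5462

-0.5462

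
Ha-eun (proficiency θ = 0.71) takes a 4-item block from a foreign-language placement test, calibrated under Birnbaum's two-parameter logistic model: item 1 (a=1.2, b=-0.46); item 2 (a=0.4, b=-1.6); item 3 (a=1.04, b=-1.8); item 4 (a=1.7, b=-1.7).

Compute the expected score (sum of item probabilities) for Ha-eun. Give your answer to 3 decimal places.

3.434

P(θ) = 1 / (1 + exp(−a(θ − b)))
P_1 = 1/(1+e^{-1.4040}) = 0.8028
P_2 = 1/(1+e^{-0.9240}) = 0.7159
P_3 = 1/(1+e^{-2.6104}) = 0.9315
P_4 = 1/(1+e^{-4.0970}) = 0.9836
E[score] = 0.8028 + 0.7159 + 0.9315 + 0.9836 = 3.4339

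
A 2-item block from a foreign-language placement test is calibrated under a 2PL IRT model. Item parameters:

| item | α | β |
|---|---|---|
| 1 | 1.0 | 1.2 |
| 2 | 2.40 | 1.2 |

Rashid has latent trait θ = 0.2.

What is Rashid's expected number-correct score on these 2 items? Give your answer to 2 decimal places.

P(θ) = 1 / (1 + exp(−α(θ − β)))
P_1 = 1/(1+e^{1.0000}) = 0.2689
P_2 = 1/(1+e^{2.4000}) = 0.0832
E[score] = 0.2689 + 0.0832 = 0.3521

0.35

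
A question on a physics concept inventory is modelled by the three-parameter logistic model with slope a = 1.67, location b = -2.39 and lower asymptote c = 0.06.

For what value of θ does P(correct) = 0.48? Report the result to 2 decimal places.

-2.52

P(θ) = c + (1 − c) · 1 / (1 + exp(−a(θ − b)))
Remove guessing floor: (0.48 − 0.06)/(1 − 0.06) = 0.4468
logit = ln(0.4468/0.5532) = -0.2136
θ = b + logit/(a) = -2.39 + (-0.2136)/1.6700 = -2.5179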